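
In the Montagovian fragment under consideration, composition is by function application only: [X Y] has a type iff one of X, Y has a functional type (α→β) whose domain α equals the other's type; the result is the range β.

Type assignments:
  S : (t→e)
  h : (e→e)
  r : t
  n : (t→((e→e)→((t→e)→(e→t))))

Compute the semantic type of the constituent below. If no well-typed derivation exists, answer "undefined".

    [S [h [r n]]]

(e→t)

[r n]: functor n : (t→((e→e)→((t→e)→(e→t)))), argument r : t; result ((e→e)→((t→e)→(e→t))).
[h [r n]]: functor [r n] : ((e→e)→((t→e)→(e→t))), argument h : (e→e); result ((t→e)→(e→t)).
[S [h [r n]]]: functor [h [r n]] : ((t→e)→(e→t)), argument S : (t→e); result (e→t).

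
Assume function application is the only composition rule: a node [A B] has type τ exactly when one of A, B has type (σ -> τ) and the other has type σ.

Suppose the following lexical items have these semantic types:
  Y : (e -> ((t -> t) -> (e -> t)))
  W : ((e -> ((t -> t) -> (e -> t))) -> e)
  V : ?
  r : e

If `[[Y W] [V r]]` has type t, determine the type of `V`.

At [[Y W] [V r]] (required: t): [Y W] is e, which is not a function with range t; hence [V r] is the functor — type (e -> t).
At [V r] (required: (e -> t)): r is e, which is not a function with range (e -> t); hence V is the functor — type (e -> (e -> t)).

(e -> (e -> t))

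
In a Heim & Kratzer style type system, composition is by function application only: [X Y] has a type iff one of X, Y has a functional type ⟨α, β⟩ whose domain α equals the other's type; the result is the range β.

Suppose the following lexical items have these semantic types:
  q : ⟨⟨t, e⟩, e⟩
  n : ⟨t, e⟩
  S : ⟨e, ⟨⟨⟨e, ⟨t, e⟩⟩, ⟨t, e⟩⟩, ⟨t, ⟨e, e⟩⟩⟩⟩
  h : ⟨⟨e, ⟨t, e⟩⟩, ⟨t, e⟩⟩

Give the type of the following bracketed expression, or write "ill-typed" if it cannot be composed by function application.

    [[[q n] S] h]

[q n]: q is ⟨⟨t, e⟩, e⟩, n is ⟨t, e⟩; result e.
[[q n] S]: S is ⟨e, ⟨⟨⟨e, ⟨t, e⟩⟩, ⟨t, e⟩⟩, ⟨t, ⟨e, e⟩⟩⟩⟩, [q n] is e; result ⟨⟨⟨e, ⟨t, e⟩⟩, ⟨t, e⟩⟩, ⟨t, ⟨e, e⟩⟩⟩.
[[[q n] S] h]: [[q n] S] is ⟨⟨⟨e, ⟨t, e⟩⟩, ⟨t, e⟩⟩, ⟨t, ⟨e, e⟩⟩⟩, h is ⟨⟨e, ⟨t, e⟩⟩, ⟨t, e⟩⟩; result ⟨t, ⟨e, e⟩⟩.

⟨t, ⟨e, e⟩⟩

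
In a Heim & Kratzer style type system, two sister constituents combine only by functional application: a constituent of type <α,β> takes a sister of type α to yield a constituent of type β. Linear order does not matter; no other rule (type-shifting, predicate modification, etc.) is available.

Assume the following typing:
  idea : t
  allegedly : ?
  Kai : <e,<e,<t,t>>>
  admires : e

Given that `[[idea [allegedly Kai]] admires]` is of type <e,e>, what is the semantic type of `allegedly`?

For [[idea [allegedly Kai]] admires] to have type <e,e> with admires of type e, [idea [allegedly Kai]] must be the function: [idea [allegedly Kai]] : <e,<e,e>>.
For [idea [allegedly Kai]] to have type <e,<e,e>> with idea of type t, [allegedly Kai] must be the function: [allegedly Kai] : <t,<e,<e,e>>>.
For [allegedly Kai] to have type <t,<e,<e,e>>> with Kai of type <e,<e,<t,t>>>, allegedly must be the function: allegedly : <<e,<e,<t,t>>>,<t,<e,<e,e>>>>.

<<e,<e,<t,t>>>,<t,<e,<e,e>>>>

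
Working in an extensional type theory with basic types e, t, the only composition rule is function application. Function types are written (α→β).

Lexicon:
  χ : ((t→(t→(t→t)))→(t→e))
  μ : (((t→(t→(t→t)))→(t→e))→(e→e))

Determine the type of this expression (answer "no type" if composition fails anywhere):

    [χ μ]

(e→e)

[χ μ]: functor μ : (((t→(t→(t→t)))→(t→e))→(e→e)), argument χ : ((t→(t→(t→t)))→(t→e)); result (e→e).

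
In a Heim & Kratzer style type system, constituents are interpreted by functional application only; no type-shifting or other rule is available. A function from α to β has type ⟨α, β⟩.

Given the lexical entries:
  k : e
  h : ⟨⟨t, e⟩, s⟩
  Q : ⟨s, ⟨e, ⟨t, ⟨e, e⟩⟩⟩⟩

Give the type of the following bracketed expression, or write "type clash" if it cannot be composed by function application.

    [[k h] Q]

[k h]: e and ⟨⟨t, e⟩, s⟩ cannot combine by function application — type clash.

type clash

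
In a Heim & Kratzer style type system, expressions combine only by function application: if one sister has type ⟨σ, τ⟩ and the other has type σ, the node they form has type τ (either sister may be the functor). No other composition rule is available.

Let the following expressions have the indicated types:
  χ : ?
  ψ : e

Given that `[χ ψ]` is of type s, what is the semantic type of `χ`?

For [χ ψ] to have type s with ψ of type e, χ must be the function: χ : ⟨e, s⟩.

⟨e, s⟩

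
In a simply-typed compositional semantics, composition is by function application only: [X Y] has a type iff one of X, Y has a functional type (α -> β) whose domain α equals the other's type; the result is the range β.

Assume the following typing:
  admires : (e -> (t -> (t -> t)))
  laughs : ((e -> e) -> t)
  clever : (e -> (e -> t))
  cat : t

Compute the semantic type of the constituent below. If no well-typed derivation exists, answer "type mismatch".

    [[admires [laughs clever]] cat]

At [laughs clever]: neither ((e -> e) -> t) nor (e -> (e -> t)) can take the other as argument; the node is ill-typed.

type mismatch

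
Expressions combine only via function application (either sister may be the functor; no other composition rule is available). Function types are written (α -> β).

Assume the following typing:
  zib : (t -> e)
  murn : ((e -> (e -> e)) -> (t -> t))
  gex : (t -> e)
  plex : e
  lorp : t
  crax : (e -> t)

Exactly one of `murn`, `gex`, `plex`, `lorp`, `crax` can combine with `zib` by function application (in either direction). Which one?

lorp

murn : ((e -> (e -> e)) -> (t -> t)) — zib needs t; murn needs (e -> (e -> e)); neither fits.
gex : (t -> e) — zib needs t; gex needs t; neither fits.
plex : e — zib needs t; plex needs nothing (atomic); neither fits.
lorp — combines: zib : (t -> e) takes lorp : t as argument, giving e.
crax : (e -> t) — zib needs t; crax needs e; neither fits.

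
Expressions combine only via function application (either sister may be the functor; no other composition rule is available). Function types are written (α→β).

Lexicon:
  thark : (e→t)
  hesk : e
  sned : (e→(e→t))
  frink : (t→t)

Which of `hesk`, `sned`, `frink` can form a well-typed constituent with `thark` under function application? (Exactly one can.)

hesk

hesk — combines: thark : (e→t) takes hesk : e as argument, giving t.
sned : (e→(e→t)) — does not combine with thark.
frink : (t→t) — does not combine with thark.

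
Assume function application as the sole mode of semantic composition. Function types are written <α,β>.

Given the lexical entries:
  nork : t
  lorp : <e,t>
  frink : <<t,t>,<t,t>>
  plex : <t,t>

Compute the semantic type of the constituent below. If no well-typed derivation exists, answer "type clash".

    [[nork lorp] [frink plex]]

type clash

[nork lorp]: t with <e,t> — neither is a function whose domain matches the other; composition fails here.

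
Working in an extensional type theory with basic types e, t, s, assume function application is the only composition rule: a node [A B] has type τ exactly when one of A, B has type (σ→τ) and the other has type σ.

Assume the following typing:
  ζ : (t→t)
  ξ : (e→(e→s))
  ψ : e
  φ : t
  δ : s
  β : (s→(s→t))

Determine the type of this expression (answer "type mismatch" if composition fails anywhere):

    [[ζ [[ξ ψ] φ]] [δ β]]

type mismatch

[ξ ψ]: functor ξ : (e→(e→s)), argument ψ : e; result (e→s).
At [[ξ ψ] φ]: neither (e→s) nor t can take the other as argument; the node is ill-typed.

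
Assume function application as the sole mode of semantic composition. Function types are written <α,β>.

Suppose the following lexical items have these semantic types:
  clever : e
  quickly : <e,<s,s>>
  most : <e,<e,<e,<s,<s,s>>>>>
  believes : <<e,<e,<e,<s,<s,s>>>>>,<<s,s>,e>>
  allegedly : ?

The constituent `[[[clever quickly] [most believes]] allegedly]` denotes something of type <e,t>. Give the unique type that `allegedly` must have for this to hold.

<e,<e,t>>

[[[clever quickly] [most believes]] allegedly] is required to be <e,t>. [[clever quickly] [most believes]] : e cannot yield <e,t> as functor, so allegedly : <e,<e,t>>.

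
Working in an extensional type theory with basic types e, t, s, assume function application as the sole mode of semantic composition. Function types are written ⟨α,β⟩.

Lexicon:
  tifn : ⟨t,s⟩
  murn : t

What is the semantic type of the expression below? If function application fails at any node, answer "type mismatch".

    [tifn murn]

At [tifn murn], tifn : ⟨t,s⟩ takes murn : t, giving s.

s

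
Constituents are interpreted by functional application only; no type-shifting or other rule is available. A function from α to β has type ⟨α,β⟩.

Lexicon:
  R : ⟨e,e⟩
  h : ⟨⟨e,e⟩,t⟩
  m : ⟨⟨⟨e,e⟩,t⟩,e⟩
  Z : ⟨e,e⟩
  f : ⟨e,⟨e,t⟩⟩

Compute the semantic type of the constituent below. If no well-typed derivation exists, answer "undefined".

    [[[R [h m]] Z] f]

⟨e,t⟩

[h m] — m of type ⟨⟨⟨e,e⟩,t⟩,e⟩ combines with h of type ⟨⟨e,e⟩,t⟩: type e.
[R [h m]] — R of type ⟨e,e⟩ combines with [h m] of type e: type e.
[[R [h m]] Z] — Z of type ⟨e,e⟩ combines with [R [h m]] of type e: type e.
[[[R [h m]] Z] f] — f of type ⟨e,⟨e,t⟩⟩ combines with [[R [h m]] Z] of type e: type ⟨e,t⟩.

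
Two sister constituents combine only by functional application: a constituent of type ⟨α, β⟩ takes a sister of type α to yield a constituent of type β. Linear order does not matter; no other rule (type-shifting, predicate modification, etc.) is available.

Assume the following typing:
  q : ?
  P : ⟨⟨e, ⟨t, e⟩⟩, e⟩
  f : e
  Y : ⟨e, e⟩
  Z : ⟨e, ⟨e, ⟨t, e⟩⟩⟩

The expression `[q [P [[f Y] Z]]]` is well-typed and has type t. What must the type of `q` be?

[q [P [[f Y] Z]]] is required to be t. [P [[f Y] Z]] : e cannot yield t as functor, so q : ⟨e, t⟩.

⟨e, t⟩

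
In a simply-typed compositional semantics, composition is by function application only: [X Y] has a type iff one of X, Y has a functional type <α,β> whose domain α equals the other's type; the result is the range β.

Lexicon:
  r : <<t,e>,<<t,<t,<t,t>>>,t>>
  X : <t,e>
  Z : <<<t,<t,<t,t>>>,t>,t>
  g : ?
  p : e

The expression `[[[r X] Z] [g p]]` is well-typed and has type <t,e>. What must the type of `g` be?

[[[r X] Z] [g p]] must have type <t,e>. The sister [[r X] Z] has type t; that is not a function onto <t,e>, so [g p] must be the functor, of type <t,<t,e>>.
[g p] must have type <t,<t,e>>. The sister p has type e; that is not a function onto <t,<t,e>>, so g must be the functor, of type <e,<t,<t,e>>>.

<e,<t,<t,e>>>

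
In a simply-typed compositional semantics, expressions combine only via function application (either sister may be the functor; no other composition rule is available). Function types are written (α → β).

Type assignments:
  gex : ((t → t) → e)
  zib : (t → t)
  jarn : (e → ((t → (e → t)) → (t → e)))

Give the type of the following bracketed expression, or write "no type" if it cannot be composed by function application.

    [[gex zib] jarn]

[gex zib]: gex is ((t → t) → e), zib is (t → t); result e.
[[gex zib] jarn]: jarn is (e → ((t → (e → t)) → (t → e))), [gex zib] is e; result ((t → (e → t)) → (t → e)).

((t → (e → t)) → (t → e))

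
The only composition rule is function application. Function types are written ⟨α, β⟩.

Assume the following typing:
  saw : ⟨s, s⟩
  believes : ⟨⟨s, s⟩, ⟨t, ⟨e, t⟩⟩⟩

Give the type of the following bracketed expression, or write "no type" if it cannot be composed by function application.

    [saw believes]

⟨t, ⟨e, t⟩⟩

At [saw believes], believes : ⟨⟨s, s⟩, ⟨t, ⟨e, t⟩⟩⟩ takes saw : ⟨s, s⟩, giving ⟨t, ⟨e, t⟩⟩.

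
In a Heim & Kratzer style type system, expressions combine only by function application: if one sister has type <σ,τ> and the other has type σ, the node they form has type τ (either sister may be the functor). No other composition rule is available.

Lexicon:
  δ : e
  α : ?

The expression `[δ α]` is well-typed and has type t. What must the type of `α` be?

<e,t>

[δ α] is required to be t. δ : e cannot yield t as functor, so α : <e,t>.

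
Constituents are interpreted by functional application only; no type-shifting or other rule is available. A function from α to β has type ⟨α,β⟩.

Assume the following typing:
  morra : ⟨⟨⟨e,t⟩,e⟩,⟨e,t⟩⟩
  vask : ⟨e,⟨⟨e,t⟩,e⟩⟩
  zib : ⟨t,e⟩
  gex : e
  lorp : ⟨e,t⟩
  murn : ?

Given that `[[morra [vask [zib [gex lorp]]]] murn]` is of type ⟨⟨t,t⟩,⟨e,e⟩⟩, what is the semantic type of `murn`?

[[morra [vask [zib [gex lorp]]]] murn] must have type ⟨⟨t,t⟩,⟨e,e⟩⟩. The sister [morra [vask [zib [gex lorp]]]] has type ⟨e,t⟩; that is not a function onto ⟨⟨t,t⟩,⟨e,e⟩⟩, so murn must be the functor, of type ⟨⟨e,t⟩,⟨⟨t,t⟩,⟨e,e⟩⟩⟩.

⟨⟨e,t⟩,⟨⟨t,t⟩,⟨e,e⟩⟩⟩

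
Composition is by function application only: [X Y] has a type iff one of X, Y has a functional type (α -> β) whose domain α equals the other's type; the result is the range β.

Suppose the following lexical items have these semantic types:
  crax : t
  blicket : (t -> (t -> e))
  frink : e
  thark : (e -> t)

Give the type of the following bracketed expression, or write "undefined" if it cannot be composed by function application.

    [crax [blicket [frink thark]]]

e

[frink thark]: functor thark : (e -> t), argument frink : e; result t.
[blicket [frink thark]]: functor blicket : (t -> (t -> e)), argument [frink thark] : t; result (t -> e).
[crax [blicket [frink thark]]]: functor [blicket [frink thark]] : (t -> e), argument crax : t; result e.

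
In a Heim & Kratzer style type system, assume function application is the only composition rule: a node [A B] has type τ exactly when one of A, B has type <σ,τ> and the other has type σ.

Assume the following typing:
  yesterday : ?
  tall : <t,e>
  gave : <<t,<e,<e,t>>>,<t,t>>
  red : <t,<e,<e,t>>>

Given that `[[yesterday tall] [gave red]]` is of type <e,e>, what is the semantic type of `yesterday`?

<<t,e>,<<t,t>,<e,e>>>

For [[yesterday tall] [gave red]] to have type <e,e> with [gave red] of type <t,t>, [yesterday tall] must be the function: [yesterday tall] : <<t,t>,<e,e>>.
For [yesterday tall] to have type <<t,t>,<e,e>> with tall of type <t,e>, yesterday must be the function: yesterday : <<t,e>,<<t,t>,<e,e>>>.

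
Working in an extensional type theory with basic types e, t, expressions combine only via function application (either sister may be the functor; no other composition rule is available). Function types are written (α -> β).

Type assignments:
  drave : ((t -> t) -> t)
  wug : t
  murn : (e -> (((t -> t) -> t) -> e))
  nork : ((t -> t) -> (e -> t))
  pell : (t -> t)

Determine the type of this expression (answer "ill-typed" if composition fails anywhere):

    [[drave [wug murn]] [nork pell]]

ill-typed

[wug murn]: t with (e -> (((t -> t) -> t) -> e)) — neither is a function whose domain matches the other; composition fails here.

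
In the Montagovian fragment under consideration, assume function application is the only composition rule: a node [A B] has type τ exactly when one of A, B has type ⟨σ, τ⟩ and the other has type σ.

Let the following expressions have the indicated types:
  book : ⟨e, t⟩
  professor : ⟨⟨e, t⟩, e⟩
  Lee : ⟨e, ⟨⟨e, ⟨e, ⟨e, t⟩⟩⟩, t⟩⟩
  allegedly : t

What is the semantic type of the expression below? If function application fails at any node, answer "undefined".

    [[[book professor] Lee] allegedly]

[book professor]: professor is ⟨⟨e, t⟩, e⟩, book is ⟨e, t⟩; result e.
[[book professor] Lee]: Lee is ⟨e, ⟨⟨e, ⟨e, ⟨e, t⟩⟩⟩, t⟩⟩, [book professor] is e; result ⟨⟨e, ⟨e, ⟨e, t⟩⟩⟩, t⟩.
[[[book professor] Lee] allegedly]: ⟨⟨e, ⟨e, ⟨e, t⟩⟩⟩, t⟩ and t cannot combine by function application — type clash.

undefined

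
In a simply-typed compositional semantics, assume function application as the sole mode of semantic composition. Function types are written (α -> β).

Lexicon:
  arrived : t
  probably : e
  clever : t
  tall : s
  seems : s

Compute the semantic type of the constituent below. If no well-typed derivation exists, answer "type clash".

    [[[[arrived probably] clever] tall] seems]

type clash

[arrived probably]: t and e cannot combine by function application — type clash.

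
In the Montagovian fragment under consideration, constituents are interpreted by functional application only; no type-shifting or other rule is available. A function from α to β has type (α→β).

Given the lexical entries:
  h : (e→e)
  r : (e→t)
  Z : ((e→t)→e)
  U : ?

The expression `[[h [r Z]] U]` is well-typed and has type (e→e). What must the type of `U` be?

For [[h [r Z]] U] to have type (e→e) with [h [r Z]] of type e, U must be the function: U : (e→(e→e)).

(e→(e→e))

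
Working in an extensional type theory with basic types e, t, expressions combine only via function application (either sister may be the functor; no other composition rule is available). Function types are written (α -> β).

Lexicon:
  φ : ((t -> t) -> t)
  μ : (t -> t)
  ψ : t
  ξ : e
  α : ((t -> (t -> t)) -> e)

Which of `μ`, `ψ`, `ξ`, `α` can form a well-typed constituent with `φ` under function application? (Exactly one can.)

μ — combines: φ : ((t -> t) -> t) takes μ : (t -> t) as argument, giving t.
ψ : t — does not combine with φ.
ξ : e — does not combine with φ.
α : ((t -> (t -> t)) -> e) — does not combine with φ.

μ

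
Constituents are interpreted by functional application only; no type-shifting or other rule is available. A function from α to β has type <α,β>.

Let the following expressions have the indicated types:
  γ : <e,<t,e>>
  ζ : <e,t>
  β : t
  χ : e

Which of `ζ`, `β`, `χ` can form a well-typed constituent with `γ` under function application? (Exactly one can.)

χ

ζ : <e,t> — γ needs e; ζ needs e; neither fits.
β : t — γ needs e; β needs nothing (atomic); neither fits.
χ — combines: γ : <e,<t,e>> takes χ : e as argument, giving <t,e>.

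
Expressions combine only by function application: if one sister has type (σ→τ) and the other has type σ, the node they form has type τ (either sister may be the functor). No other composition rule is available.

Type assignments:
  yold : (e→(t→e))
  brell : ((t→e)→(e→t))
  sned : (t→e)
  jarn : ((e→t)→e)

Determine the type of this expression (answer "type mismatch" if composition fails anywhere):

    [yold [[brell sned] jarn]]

At [brell sned], brell : ((t→e)→(e→t)) takes sned : (t→e), giving (e→t).
At [[brell sned] jarn], jarn : ((e→t)→e) takes [brell sned] : (e→t), giving e.
At [yold [[brell sned] jarn]], yold : (e→(t→e)) takes [[brell sned] jarn] : e, giving (t→e).

(t→e)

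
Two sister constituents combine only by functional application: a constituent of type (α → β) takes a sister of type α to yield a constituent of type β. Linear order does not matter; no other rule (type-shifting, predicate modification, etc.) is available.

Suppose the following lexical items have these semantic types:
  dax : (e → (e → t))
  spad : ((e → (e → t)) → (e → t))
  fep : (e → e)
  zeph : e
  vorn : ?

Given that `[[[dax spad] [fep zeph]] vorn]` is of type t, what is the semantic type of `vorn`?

[[[dax spad] [fep zeph]] vorn] is required to be t. [[dax spad] [fep zeph]] : t cannot yield t as functor, so vorn : (t → t).

(t → t)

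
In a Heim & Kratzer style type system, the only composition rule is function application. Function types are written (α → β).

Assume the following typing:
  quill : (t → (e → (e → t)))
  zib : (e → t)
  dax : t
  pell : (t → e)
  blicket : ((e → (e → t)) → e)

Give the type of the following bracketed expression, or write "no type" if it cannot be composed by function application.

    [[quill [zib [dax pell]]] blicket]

[dax pell] — pell of type (t → e) combines with dax of type t: type e.
[zib [dax pell]] — zib of type (e → t) combines with [dax pell] of type e: type t.
[quill [zib [dax pell]]] — quill of type (t → (e → (e → t))) combines with [zib [dax pell]] of type t: type (e → (e → t)).
[[quill [zib [dax pell]]] blicket] — blicket of type ((e → (e → t)) → e) combines with [quill [zib [dax pell]]] of type (e → (e → t)): type e.

e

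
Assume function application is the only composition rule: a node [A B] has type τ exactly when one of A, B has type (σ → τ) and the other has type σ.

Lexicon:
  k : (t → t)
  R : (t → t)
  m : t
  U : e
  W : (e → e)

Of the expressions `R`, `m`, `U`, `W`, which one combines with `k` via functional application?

m

R : (t → t) — no; k wants t, and R wants t.
m — combines: k : (t → t) takes m : t as argument, giving t.
U : e — no; k wants t, and U wants nothing (atomic).
W : (e → e) — no; k wants t, and W wants e.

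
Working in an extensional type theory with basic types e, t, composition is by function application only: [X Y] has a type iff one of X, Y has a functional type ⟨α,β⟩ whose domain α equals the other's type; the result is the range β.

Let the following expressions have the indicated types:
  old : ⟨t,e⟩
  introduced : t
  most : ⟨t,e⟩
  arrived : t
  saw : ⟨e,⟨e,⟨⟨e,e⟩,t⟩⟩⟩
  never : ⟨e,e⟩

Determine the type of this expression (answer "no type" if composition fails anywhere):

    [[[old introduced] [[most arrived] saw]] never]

t

At [old introduced], old : ⟨t,e⟩ takes introduced : t, giving e.
At [most arrived], most : ⟨t,e⟩ takes arrived : t, giving e.
At [[most arrived] saw], saw : ⟨e,⟨e,⟨⟨e,e⟩,t⟩⟩⟩ takes [most arrived] : e, giving ⟨e,⟨⟨e,e⟩,t⟩⟩.
At [[old introduced] [[most arrived] saw]], [[most arrived] saw] : ⟨e,⟨⟨e,e⟩,t⟩⟩ takes [old introduced] : e, giving ⟨⟨e,e⟩,t⟩.
At [[[old introduced] [[most arrived] saw]] never], [[old introduced] [[most arrived] saw]] : ⟨⟨e,e⟩,t⟩ takes never : ⟨e,e⟩, giving t.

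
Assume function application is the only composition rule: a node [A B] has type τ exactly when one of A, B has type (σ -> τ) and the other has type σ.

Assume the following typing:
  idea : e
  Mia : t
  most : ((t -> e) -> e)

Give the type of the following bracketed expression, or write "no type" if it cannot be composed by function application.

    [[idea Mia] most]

no type

At [idea Mia]: neither e nor t can take the other as argument; the node is ill-typed.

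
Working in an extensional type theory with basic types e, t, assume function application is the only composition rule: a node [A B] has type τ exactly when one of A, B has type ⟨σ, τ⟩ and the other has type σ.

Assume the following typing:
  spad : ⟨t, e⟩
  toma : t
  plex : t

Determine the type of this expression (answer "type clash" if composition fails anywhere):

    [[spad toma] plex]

type clash

At [spad toma], spad : ⟨t, e⟩ takes toma : t, giving e.
[[spad toma] plex]: e and t cannot combine by function application — type clash.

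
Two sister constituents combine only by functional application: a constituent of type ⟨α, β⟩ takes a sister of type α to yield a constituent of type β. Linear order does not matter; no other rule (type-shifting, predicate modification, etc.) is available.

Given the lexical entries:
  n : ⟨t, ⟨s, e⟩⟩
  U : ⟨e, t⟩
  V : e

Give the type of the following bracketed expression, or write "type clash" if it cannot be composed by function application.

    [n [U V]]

[U V]: U is ⟨e, t⟩, V is e; result t.
[n [U V]]: n is ⟨t, ⟨s, e⟩⟩, [U V] is t; result ⟨s, e⟩.

⟨s, e⟩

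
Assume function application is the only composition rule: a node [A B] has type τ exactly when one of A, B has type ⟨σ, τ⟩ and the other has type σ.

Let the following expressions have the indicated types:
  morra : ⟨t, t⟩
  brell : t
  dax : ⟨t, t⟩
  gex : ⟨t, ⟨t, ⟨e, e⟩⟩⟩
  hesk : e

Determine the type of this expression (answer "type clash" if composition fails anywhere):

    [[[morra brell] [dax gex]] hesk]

[morra brell] — morra of type ⟨t, t⟩ combines with brell of type t: type t.
At [dax gex]: neither ⟨t, t⟩ nor ⟨t, ⟨t, ⟨e, e⟩⟩⟩ can take the other as argument; the node is ill-typed.

type clash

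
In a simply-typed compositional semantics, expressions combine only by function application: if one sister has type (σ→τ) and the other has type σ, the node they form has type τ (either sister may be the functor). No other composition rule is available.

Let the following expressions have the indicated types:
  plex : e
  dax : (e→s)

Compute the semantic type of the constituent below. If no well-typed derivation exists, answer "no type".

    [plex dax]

[plex dax]: (e→s) applied to e yields s.

s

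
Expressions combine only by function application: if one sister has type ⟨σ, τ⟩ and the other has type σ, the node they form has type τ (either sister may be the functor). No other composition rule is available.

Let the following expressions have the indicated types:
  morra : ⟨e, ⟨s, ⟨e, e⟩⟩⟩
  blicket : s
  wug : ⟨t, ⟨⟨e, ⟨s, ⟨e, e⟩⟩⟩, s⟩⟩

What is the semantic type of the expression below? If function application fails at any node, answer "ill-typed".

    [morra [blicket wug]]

At [blicket wug]: neither s nor ⟨t, ⟨⟨e, ⟨s, ⟨e, e⟩⟩⟩, s⟩⟩ can take the other as argument; the node is ill-typed.

ill-typed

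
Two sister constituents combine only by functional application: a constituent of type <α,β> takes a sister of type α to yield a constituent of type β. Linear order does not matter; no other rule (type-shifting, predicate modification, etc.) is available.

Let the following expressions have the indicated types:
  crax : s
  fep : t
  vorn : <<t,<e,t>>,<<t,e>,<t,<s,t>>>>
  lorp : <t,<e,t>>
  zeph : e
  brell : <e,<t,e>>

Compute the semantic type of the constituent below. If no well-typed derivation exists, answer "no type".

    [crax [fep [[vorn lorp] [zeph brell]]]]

[vorn lorp] — vorn of type <<t,<e,t>>,<<t,e>,<t,<s,t>>>> combines with lorp of type <t,<e,t>>: type <<t,e>,<t,<s,t>>>.
[zeph brell] — brell of type <e,<t,e>> combines with zeph of type e: type <t,e>.
[[vorn lorp] [zeph brell]] — [vorn lorp] of type <<t,e>,<t,<s,t>>> combines with [zeph brell] of type <t,e>: type <t,<s,t>>.
[fep [[vorn lorp] [zeph brell]]] — [[vorn lorp] [zeph brell]] of type <t,<s,t>> combines with fep of type t: type <s,t>.
[crax [fep [[vorn lorp] [zeph brell]]]] — [fep [[vorn lorp] [zeph brell]]] of type <s,t> combines with crax of type s: type t.

t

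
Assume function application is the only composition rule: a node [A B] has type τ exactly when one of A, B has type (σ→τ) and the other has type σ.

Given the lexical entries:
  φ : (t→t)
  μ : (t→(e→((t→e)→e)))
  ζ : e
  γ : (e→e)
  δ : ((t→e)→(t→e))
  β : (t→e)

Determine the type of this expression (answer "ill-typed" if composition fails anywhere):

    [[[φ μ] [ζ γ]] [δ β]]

At [φ μ]: neither (t→t) nor (t→(e→((t→e)→e))) can take the other as argument; the node is ill-typed.

ill-typed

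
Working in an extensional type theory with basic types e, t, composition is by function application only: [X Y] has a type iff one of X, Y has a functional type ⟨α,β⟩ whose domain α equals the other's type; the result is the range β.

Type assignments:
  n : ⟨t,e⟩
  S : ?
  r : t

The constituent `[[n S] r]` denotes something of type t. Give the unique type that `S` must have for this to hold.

[[n S] r] is required to be t. r : t cannot yield t as functor, so [n S] : ⟨t,t⟩.
[n S] is required to be ⟨t,t⟩. n : ⟨t,e⟩ cannot yield ⟨t,t⟩ as functor, so S : ⟨⟨t,e⟩,⟨t,t⟩⟩.

⟨⟨t,e⟩,⟨t,t⟩⟩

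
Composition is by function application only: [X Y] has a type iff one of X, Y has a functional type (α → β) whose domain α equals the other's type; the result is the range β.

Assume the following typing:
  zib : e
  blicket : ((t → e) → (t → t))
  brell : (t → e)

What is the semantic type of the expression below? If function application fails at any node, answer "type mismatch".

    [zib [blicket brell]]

type mismatch

[blicket brell] — blicket of type ((t → e) → (t → t)) combines with brell of type (t → e): type (t → t).
At [zib [blicket brell]]: neither e nor (t → t) can take the other as argument; the node is ill-typed.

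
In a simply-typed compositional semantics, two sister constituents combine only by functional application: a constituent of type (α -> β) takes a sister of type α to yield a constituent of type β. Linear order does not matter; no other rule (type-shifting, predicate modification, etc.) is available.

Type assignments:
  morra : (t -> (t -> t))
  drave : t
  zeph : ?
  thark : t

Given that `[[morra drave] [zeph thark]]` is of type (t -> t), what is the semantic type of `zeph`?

[[morra drave] [zeph thark]] is required to be (t -> t). [morra drave] : (t -> t) cannot yield (t -> t) as functor, so [zeph thark] : ((t -> t) -> (t -> t)).
[zeph thark] is required to be ((t -> t) -> (t -> t)). thark : t cannot yield ((t -> t) -> (t -> t)) as functor, so zeph : (t -> ((t -> t) -> (t -> t))).

(t -> ((t -> t) -> (t -> t)))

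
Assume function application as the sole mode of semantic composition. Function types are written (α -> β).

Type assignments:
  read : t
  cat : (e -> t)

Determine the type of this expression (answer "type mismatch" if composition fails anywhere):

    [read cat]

At [read cat]: neither t nor (e -> t) can take the other as argument; the node is ill-typed.

type mismatch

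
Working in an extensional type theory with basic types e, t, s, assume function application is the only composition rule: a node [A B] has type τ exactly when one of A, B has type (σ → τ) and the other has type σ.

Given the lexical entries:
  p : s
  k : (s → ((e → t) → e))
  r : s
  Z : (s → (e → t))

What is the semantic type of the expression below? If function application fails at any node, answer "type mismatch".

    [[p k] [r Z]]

[p k]: (s → ((e → t) → e)) applied to s yields ((e → t) → e).
[r Z]: (s → (e → t)) applied to s yields (e → t).
[[p k] [r Z]]: ((e → t) → e) applied to (e → t) yields e.

e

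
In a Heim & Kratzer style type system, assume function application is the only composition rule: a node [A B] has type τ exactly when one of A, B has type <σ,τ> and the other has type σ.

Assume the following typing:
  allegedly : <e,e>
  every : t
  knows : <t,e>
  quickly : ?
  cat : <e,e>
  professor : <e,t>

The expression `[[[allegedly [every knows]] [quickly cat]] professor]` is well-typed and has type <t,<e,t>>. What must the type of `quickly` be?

At [[[allegedly [every knows]] [quickly cat]] professor] (required: <t,<e,t>>): professor is <e,t>, which is not a function with range <t,<e,t>>; hence [[allegedly [every knows]] [quickly cat]] is the functor — type <<e,t>,<t,<e,t>>>.
At [[allegedly [every knows]] [quickly cat]] (required: <<e,t>,<t,<e,t>>>): [allegedly [every knows]] is e, which is not a function with range <<e,t>,<t,<e,t>>>; hence [quickly cat] is the functor — type <e,<<e,t>,<t,<e,t>>>>.
At [quickly cat] (required: <e,<<e,t>,<t,<e,t>>>>): cat is <e,e>, which is not a function with range <e,<<e,t>,<t,<e,t>>>>; hence quickly is the functor — type <<e,e>,<e,<<e,t>,<t,<e,t>>>>>.

<<e,e>,<e,<<e,t>,<t,<e,t>>>>>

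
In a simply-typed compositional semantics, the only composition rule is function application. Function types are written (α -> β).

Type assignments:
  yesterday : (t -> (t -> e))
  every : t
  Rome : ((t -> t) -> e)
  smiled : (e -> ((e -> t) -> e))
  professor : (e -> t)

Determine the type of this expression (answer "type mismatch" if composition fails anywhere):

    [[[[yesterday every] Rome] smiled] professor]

type mismatch

[yesterday every]: functor yesterday : (t -> (t -> e)), argument every : t; result (t -> e).
At [[yesterday every] Rome]: neither (t -> e) nor ((t -> t) -> e) can take the other as argument; the node is ill-typed.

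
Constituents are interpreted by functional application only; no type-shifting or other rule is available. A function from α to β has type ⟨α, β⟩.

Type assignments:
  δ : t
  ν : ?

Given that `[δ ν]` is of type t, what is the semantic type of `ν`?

[δ ν] is required to be t. δ : t cannot yield t as functor, so ν : ⟨t, t⟩.

⟨t, t⟩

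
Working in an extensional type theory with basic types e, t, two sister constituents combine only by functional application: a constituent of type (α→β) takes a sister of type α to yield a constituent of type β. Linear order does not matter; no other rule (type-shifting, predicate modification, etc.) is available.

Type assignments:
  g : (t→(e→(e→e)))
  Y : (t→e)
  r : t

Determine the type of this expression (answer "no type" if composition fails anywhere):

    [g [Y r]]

no type

[Y r] — Y of type (t→e) combines with r of type t: type e.
[g [Y r]]: (t→(e→(e→e))) with e — neither is a function whose domain matches the other; composition fails here.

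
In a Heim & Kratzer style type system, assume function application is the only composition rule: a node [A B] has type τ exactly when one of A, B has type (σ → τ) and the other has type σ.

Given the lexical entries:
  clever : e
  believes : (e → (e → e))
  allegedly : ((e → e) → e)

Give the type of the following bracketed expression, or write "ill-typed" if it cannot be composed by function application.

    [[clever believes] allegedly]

[clever believes]: functor believes : (e → (e → e)), argument clever : e; result (e → e).
[[clever believes] allegedly]: functor allegedly : ((e → e) → e), argument [clever believes] : (e → e); result e.

e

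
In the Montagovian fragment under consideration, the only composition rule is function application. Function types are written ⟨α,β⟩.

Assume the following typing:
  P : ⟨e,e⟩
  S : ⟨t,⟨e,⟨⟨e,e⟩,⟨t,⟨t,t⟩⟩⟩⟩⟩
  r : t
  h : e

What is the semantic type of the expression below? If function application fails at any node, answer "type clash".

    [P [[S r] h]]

⟨t,⟨t,t⟩⟩

[S r]: functor S : ⟨t,⟨e,⟨⟨e,e⟩,⟨t,⟨t,t⟩⟩⟩⟩⟩, argument r : t; result ⟨e,⟨⟨e,e⟩,⟨t,⟨t,t⟩⟩⟩⟩.
[[S r] h]: functor [S r] : ⟨e,⟨⟨e,e⟩,⟨t,⟨t,t⟩⟩⟩⟩, argument h : e; result ⟨⟨e,e⟩,⟨t,⟨t,t⟩⟩⟩.
[P [[S r] h]]: functor [[S r] h] : ⟨⟨e,e⟩,⟨t,⟨t,t⟩⟩⟩, argument P : ⟨e,e⟩; result ⟨t,⟨t,t⟩⟩.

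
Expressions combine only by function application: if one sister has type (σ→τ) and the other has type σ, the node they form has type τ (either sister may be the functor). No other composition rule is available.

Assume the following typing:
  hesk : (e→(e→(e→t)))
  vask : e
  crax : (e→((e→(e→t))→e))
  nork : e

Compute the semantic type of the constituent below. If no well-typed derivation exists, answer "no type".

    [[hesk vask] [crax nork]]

[hesk vask]: functor hesk : (e→(e→(e→t))), argument vask : e; result (e→(e→t)).
[crax nork]: functor crax : (e→((e→(e→t))→e)), argument nork : e; result ((e→(e→t))→e).
[[hesk vask] [crax nork]]: functor [crax nork] : ((e→(e→t))→e), argument [hesk vask] : (e→(e→t)); result e.

e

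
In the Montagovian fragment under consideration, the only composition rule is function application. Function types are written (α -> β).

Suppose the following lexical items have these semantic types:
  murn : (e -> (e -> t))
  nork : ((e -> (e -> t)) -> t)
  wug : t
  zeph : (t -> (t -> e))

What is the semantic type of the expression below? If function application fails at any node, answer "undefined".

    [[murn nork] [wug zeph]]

[murn nork]: ((e -> (e -> t)) -> t) applied to (e -> (e -> t)) yields t.
[wug zeph]: (t -> (t -> e)) applied to t yields (t -> e).
[[murn nork] [wug zeph]]: (t -> e) applied to t yields e.

e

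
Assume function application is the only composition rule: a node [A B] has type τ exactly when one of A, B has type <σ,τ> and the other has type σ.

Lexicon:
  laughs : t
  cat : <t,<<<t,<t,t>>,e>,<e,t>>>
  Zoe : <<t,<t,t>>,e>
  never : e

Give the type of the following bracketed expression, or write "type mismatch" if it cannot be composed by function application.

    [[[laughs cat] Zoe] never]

[laughs cat]: <t,<<<t,<t,t>>,e>,<e,t>>> applied to t yields <<<t,<t,t>>,e>,<e,t>>.
[[laughs cat] Zoe]: <<<t,<t,t>>,e>,<e,t>> applied to <<t,<t,t>>,e> yields <e,t>.
[[[laughs cat] Zoe] never]: <e,t> applied to e yields t.

t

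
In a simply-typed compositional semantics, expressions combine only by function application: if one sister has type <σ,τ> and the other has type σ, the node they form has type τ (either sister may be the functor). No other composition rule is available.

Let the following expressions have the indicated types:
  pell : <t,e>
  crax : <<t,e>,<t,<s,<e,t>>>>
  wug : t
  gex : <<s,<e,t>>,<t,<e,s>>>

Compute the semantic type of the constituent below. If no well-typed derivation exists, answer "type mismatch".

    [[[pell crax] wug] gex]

At [pell crax], crax : <<t,e>,<t,<s,<e,t>>>> takes pell : <t,e>, giving <t,<s,<e,t>>>.
At [[pell crax] wug], [pell crax] : <t,<s,<e,t>>> takes wug : t, giving <s,<e,t>>.
At [[[pell crax] wug] gex], gex : <<s,<e,t>>,<t,<e,s>>> takes [[pell crax] wug] : <s,<e,t>>, giving <t,<e,s>>.

<t,<e,s>>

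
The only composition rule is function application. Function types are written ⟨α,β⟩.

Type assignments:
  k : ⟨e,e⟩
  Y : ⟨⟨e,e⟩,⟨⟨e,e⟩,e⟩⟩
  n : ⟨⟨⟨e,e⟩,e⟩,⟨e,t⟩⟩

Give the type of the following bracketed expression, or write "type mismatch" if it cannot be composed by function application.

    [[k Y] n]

At [k Y], Y : ⟨⟨e,e⟩,⟨⟨e,e⟩,e⟩⟩ takes k : ⟨e,e⟩, giving ⟨⟨e,e⟩,e⟩.
At [[k Y] n], n : ⟨⟨⟨e,e⟩,e⟩,⟨e,t⟩⟩ takes [k Y] : ⟨⟨e,e⟩,e⟩, giving ⟨e,t⟩.

⟨e,t⟩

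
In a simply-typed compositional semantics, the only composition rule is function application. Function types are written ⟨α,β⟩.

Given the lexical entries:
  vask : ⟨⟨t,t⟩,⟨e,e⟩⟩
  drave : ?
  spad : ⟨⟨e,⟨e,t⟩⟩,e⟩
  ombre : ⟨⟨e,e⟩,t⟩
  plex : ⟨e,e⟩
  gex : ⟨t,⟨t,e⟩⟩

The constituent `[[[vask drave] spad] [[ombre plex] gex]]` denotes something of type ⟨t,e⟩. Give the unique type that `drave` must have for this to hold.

At [[[vask drave] spad] [[ombre plex] gex]] (required: ⟨t,e⟩): [[ombre plex] gex] is ⟨t,e⟩, which is not a function with range ⟨t,e⟩; hence [[vask drave] spad] is the functor — type ⟨⟨t,e⟩,⟨t,e⟩⟩.
At [[vask drave] spad] (required: ⟨⟨t,e⟩,⟨t,e⟩⟩): spad is ⟨⟨e,⟨e,t⟩⟩,e⟩, which is not a function with range ⟨⟨t,e⟩,⟨t,e⟩⟩; hence [vask drave] is the functor — type ⟨⟨⟨e,⟨e,t⟩⟩,e⟩,⟨⟨t,e⟩,⟨t,e⟩⟩⟩.
At [vask drave] (required: ⟨⟨⟨e,⟨e,t⟩⟩,e⟩,⟨⟨t,e⟩,⟨t,e⟩⟩⟩): vask is ⟨⟨t,t⟩,⟨e,e⟩⟩, which is not a function with range ⟨⟨⟨e,⟨e,t⟩⟩,e⟩,⟨⟨t,e⟩,⟨t,e⟩⟩⟩; hence drave is the functor — type ⟨⟨⟨t,t⟩,⟨e,e⟩⟩,⟨⟨⟨e,⟨e,t⟩⟩,e⟩,⟨⟨t,e⟩,⟨t,e⟩⟩⟩⟩.

⟨⟨⟨t,t⟩,⟨e,e⟩⟩,⟨⟨⟨e,⟨e,t⟩⟩,e⟩,⟨⟨t,e⟩,⟨t,e⟩⟩⟩⟩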